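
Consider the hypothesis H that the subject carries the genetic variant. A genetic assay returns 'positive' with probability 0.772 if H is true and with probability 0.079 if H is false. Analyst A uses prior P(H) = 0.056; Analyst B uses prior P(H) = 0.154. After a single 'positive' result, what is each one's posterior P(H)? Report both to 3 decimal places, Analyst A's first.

Analyst A: 0.367; Analyst B: 0.640

The likelihood ratio for a 'positive' result is 0.772/0.079 = 9.7722.
Analyst A: prior odds 0.056/0.944 = 0.059322; posterior odds 0.57970; posterior probability 0.367.
Analyst B: prior odds 0.154/0.846 = 0.18203; posterior odds 1.7789; posterior probability 0.640.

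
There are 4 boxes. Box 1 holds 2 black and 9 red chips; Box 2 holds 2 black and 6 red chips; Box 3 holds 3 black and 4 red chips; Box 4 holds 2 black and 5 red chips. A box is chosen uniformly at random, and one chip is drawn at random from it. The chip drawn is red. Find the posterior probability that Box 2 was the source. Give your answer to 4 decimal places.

Posterior probability ≈ 0.2628

P(red|Box 1) = 0.8182; P(red|Box 2) = 0.75; P(red|Box 3) = 0.5714; P(red|Box 4) = 0.7143.
Prior × likelihood for each source: 0.25·0.8182=0.2045, 0.25·0.75=0.1875, 0.25·0.5714=0.1429, 0.25·0.7143=0.1786. Summing gives P(red) = 0.71347.
P(Box 2 | red) = 0.1875 / 0.71347 = 0.2628.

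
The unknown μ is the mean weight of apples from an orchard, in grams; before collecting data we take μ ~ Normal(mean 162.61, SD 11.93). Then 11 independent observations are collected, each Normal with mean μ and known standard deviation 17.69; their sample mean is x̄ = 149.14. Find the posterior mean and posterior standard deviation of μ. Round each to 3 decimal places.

With known σ, the Normal prior is conjugate. Weight on the data is w = (n/σ²)/(n/σ² + 1/τ₀²) = 0.0351509/(0.0351509+0.00702618) = 0.83341.
Posterior mean = w·x̄ + (1−w)·μ₀ = 0.83341·149.14 + 0.16659·162.61 = 151.384. Posterior variance = 1/(0.0351509+0.00702618) = 23.7095, so SD = 4.869.

Posterior mean ≈ 151.384; posterior SD ≈ 4.869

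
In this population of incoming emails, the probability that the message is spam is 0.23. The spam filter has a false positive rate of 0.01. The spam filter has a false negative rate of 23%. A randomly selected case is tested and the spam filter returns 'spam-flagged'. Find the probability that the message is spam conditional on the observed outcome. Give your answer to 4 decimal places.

Let H be the event that the message is spam. P(H) = 0.23, so P(¬H) = 0.77. With E the 'spam-flagged' result, P(E|H) = 0.77 and P(E|¬H) = 0.01.
P(E) = 0.77·0.23 + 0.01·0.77 = 0.17710 + 0.0077000 = 0.18480.
By Bayes' theorem, P(H|E) = 0.17710 / 0.18480 = 0.9583.

P(H | E) ≈ 0.9583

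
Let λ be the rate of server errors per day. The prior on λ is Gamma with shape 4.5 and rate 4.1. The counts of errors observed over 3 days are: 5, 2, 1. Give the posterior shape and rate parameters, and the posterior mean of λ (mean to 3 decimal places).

Posterior: Gamma(shape=12.5, rate=7.1); mean ≈ 1.761

The Poisson likelihood adds the total count to the shape and the number of exposure periods to the rate. Here ∑xᵢ = 8 and n = 3, so shape 4.5→12.5 and rate 4.1→7.1.
E[λ | data] = 12.5/7.1 = 1.761.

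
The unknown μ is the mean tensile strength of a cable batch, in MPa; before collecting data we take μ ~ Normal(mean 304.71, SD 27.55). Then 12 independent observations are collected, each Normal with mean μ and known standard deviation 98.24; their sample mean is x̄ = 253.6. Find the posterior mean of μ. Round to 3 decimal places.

With known σ, the Normal prior is conjugate. Weight on the data is w = (n/σ²)/(n/σ² + 1/τ₀²) = 0.00124338/(0.00124338+0.00131752) = 0.48553.
Posterior mean = w·x̄ + (1−w)·μ₀ = 0.48553·253.6 + 0.51447·304.71 = 279.895.

Posterior mean ≈ 279.895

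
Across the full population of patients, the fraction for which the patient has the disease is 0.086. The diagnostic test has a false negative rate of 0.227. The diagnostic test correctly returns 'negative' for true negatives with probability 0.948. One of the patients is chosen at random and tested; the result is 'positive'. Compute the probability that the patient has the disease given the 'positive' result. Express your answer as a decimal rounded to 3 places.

P(H | E) ≈ 0.583

Let H be the event that the patient has the disease. P(H) = 0.086, so P(¬H) = 0.914. With E the 'positive' result, P(E|H) = 0.773 and P(E|¬H) = 0.052.
P(E) = 0.773·0.086 + 0.052·0.914 = 0.066478 + 0.047528 = 0.11401.
By Bayes' theorem, P(H|E) = 0.066478 / 0.11401 = 0.583.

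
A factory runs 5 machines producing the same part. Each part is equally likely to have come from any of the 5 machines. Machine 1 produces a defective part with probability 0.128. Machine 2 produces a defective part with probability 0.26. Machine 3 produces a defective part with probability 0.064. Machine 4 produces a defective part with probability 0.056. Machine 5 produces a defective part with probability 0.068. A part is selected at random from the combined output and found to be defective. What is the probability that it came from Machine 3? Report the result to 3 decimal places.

Posterior probability ≈ 0.111

Tabulate prior·likelihood by source: [1] prior 0.2, lik 0.128, product 0.02560; [2] prior 0.2, lik 0.26, product 0.05200; [3] prior 0.2, lik 0.064, product 0.01280; [4] prior 0.2, lik 0.056, product 0.01120; [5] prior 0.2, lik 0.068, product 0.01360.
Normalizing constant = 0.11520; the posterior for Machine 3 is its product over the sum, 0.01280/0.11520 = 0.111.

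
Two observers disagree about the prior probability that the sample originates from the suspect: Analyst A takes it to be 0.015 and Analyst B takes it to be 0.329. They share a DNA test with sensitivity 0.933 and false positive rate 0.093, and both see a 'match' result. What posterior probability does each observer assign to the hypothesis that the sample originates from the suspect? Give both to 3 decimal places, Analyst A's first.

Analyst A: 0.133; Analyst B: 0.831

P('+'|H) = 0.933, P('+'|¬H) = 0.093.
Analyst A: numerator 0.933·0.015 = 0.013995; evidence = 0.013995+0.093·0.985 = 0.10560; posterior = 0.133.
Analyst B: numerator 0.933·0.329 = 0.30696; evidence = 0.30696+0.093·0.671 = 0.36936; posterior = 0.831.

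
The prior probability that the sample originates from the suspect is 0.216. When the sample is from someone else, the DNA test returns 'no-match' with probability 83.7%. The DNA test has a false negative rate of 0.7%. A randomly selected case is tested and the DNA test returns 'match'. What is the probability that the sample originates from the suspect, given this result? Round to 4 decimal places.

P(H | E) ≈ 0.6266

Let H be the event that the sample originates from the suspect. P(H) = 0.216, so P(¬H) = 0.784. With E the 'match' result, P(E|H) = 0.993 and P(E|¬H) = 0.163.
P(E) = 0.993·0.216 + 0.163·0.784 = 0.21449 + 0.12779 = 0.34228.
By Bayes' theorem, P(H|E) = 0.21449 / 0.34228 = 0.6266.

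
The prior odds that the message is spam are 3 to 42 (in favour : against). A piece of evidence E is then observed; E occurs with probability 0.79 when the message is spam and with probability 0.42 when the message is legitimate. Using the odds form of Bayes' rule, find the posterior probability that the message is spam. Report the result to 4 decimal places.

Posterior probability ≈ 0.1184

Prior odds = 3/42 = 0.071429. In log-odds, ln(0.071429) = -2.6391.
Add log likelihood ratio: ln(1.8810) = 0.63178.
Posterior log-odds = -2.0073, so posterior odds = exp(-2.0073) = 0.13435. Converting, P(H|E) = 0.13435/1.1344 = 0.1184.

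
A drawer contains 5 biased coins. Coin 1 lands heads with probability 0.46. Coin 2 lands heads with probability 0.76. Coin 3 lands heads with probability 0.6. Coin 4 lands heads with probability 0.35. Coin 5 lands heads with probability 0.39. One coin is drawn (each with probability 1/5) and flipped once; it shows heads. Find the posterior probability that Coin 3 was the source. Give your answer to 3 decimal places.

P(heads|C1) = 0.46; P(heads|C2) = 0.76; P(heads|C3) = 0.6; P(heads|C4) = 0.35; P(heads|C5) = 0.39.
Prior × likelihood for each source: 0.2·0.46=0.09200, 0.2·0.76=0.1520, 0.2·0.6=0.1200, 0.2·0.35=0.07000, 0.2·0.39=0.07800. Summing gives P(heads) = 0.51200.
P(Coin 3 | heads) = 0.1200 / 0.51200 = 0.234.

Posterior probability ≈ 0.234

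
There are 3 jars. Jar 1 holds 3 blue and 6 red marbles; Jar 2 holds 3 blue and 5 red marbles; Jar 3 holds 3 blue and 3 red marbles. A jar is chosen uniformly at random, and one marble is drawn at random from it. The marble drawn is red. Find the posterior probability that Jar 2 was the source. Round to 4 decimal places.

P(red|Jar 1) = 0.6667; P(red|Jar 2) = 0.625; P(red|Jar 3) = 0.5.
Prior × likelihood for each source: 0.333333·0.6667=0.2222, 0.333333·0.625=0.2083, 0.333333·0.5=0.1667. Summing gives P(red) = 0.59722.
P(Jar 2 | red) = 0.2083 / 0.59722 = 0.3488.

Posterior probability ≈ 0.3488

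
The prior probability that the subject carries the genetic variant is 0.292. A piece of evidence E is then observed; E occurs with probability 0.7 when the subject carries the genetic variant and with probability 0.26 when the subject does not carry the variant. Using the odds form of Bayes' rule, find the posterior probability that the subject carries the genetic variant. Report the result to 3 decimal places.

Prior odds = 0.292/(1−0.292) = 0.41243.
Likelihood ratio for E = 0.7/0.26 = 2.6923.
Posterior odds = prior odds × LR = 1.1104.
Posterior probability = odds/(1+odds) = 1.1104/2.1104 = 0.526.

Posterior probability ≈ 0.526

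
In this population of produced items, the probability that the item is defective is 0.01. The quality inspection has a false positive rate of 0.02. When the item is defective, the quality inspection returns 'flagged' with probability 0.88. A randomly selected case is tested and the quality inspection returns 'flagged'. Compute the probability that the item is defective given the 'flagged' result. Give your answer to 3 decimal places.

P(H | E) ≈ 0.308

Let H be the event that the item is defective. P(H) = 0.01, so P(¬H) = 0.99. With E the 'flagged' result, P(E|H) = 0.88 and P(E|¬H) = 0.02.
P(E) = 0.88·0.01 + 0.02·0.99 = 0.0088000 + 0.019800 = 0.028600.
By Bayes' theorem, P(H|E) = 0.0088000 / 0.028600 = 0.308.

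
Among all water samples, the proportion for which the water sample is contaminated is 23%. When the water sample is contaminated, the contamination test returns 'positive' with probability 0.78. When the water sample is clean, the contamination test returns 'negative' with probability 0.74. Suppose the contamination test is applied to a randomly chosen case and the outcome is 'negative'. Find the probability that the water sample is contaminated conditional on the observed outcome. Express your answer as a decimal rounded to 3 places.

Write H for 'the water sample is contaminated'. Prior odds H:¬H = 0.23/0.77 = 0.29870. For the 'negative' outcome, the likelihood ratio is 0.22/0.74 = 0.29730.
Posterior odds = 0.29870 × 0.29730 = 0.088803, so P(H|E) = 0.088803/(1+0.088803) = 0.082.

P(H | E) ≈ 0.082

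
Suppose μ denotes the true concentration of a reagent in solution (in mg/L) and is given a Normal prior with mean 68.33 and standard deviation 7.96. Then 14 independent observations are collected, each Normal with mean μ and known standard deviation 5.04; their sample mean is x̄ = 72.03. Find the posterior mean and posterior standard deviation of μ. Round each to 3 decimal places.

Posterior mean ≈ 71.927; posterior SD ≈ 1.328

With known σ, the Normal prior is conjugate. Weight on the data is w = (n/σ²)/(n/σ² + 1/τ₀²) = 0.551146/(0.551146+0.0157824) = 0.97216.
Posterior mean = w·x̄ + (1−w)·μ₀ = 0.97216·72.03 + 0.027838·68.33 = 71.927. Posterior variance = 1/(0.551146+0.0157824) = 1.76389, so SD = 1.328.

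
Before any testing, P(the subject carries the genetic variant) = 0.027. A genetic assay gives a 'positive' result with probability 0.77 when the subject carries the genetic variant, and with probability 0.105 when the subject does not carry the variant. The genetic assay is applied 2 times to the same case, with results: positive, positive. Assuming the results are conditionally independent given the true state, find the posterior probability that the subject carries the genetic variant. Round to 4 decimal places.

Let H be the event that the subject carries the genetic variant; start with P(H) = 0.027. P('positive'|H) = 0.77, P('positive'|¬H) = 0.105.
Update on result 1 ('positive'): P(H) ← 0.77·0.0270 / (0.77·0.0270 + 0.105·0.9730) = 0.020790/0.12295 = 0.1691.
Update on result 2 ('positive'): P(H) ← 0.77·0.1691 / (0.77·0.1691 + 0.105·0.8309) = 0.13020/0.21744 = 0.5988.

Posterior P(H) ≈ 0.5988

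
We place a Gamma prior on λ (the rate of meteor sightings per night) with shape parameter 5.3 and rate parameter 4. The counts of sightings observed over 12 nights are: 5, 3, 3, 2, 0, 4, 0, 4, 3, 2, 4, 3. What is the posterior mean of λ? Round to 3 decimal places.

Posterior mean ≈ 2.394

Total count ∑xᵢ = 33 over n = 12 nights.
Gamma is conjugate to the Poisson likelihood: posterior is Gamma(shape = 5.3+33 = 38.3, rate = 4+12 = 16).
E[λ | data] = 38.3/16 = 2.394.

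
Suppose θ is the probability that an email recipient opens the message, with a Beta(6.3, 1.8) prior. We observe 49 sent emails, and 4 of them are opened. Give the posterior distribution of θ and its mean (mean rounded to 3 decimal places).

Posterior: Beta(10.3, 46.8); mean ≈ 0.180

The binomial likelihood is conjugate to the Beta prior: with 4 successes and 45 failures, the posterior is Beta(6.3+4, 1.8+45) = Beta(10.3, 46.8).
E[θ | data] = 10.3/(10.3+46.8) = 0.180.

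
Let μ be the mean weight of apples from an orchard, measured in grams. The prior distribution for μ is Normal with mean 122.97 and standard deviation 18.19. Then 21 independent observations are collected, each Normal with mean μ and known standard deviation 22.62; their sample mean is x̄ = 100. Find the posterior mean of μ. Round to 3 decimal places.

With known σ, the Normal prior is conjugate. Weight on the data is w = (n/σ²)/(n/σ² + 1/τ₀²) = 0.0410425/(0.0410425+0.00302228) = 0.93141.
Posterior mean = w·x̄ + (1−w)·μ₀ = 0.93141·100 + 0.068587·122.97 = 101.575.

Posterior mean ≈ 101.575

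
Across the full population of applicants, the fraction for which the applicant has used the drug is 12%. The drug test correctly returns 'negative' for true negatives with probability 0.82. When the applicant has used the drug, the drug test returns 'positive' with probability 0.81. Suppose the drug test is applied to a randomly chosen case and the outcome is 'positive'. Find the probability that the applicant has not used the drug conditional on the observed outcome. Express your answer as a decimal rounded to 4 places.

Write H for 'the applicant has used the drug'. Prior odds H:¬H = 0.12/0.88 = 0.13636. For the 'positive' outcome, the likelihood ratio is 0.81/0.18 = 4.5000.
Posterior odds = 0.13636 × 4.5000 = 0.61364, so P(H|E) = 0.61364/(1+0.61364) = 0.3803. Then P(¬H|E) = 1 − 0.3803 = 0.6197.

P(¬H | E) ≈ 0.6197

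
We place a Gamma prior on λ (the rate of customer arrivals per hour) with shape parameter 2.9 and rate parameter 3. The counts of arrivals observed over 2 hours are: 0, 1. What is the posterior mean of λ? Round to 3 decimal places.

The Poisson likelihood adds the total count to the shape and the number of exposure periods to the rate. Here ∑xᵢ = 1 and n = 2, so shape 2.9→3.9 and rate 3→5.
Posterior mean = shape/rate = 3.9/5 = 0.780.

Posterior mean ≈ 0.780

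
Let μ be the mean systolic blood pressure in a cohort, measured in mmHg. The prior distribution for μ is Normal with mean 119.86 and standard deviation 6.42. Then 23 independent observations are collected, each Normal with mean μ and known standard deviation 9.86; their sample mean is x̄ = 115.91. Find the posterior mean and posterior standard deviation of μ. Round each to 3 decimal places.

Posterior mean ≈ 116.277; posterior SD ≈ 1.958

With known σ, the Normal prior is conjugate. Weight on the data is w = (n/σ²)/(n/σ² + 1/τ₀²) = 0.236578/(0.236578+0.0242622) = 0.90698.
Posterior mean = w·x̄ + (1−w)·μ₀ = 0.90698·115.91 + 0.093016·119.86 = 116.277. Posterior variance = 1/(0.236578+0.0242622) = 3.83377, so SD = 1.958.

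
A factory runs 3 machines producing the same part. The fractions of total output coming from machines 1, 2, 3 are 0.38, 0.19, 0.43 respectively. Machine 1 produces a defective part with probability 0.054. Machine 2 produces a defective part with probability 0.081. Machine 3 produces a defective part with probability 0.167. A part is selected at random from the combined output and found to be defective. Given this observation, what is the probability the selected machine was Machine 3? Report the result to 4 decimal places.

Posterior probability ≈ 0.6666

Tabulate prior·likelihood by source: [1] prior 0.38, lik 0.054, product 0.02052; [2] prior 0.19, lik 0.081, product 0.01539; [3] prior 0.43, lik 0.167, product 0.07181.
Normalizing constant = 0.10772; the posterior for Machine 3 is its product over the sum, 0.07181/0.10772 = 0.6666.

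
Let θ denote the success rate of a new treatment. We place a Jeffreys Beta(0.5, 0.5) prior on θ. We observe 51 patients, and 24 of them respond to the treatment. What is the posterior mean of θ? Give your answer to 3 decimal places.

The binomial likelihood is conjugate to the Beta prior: with 24 successes and 27 failures, the posterior is Beta(0.5+24, 0.5+27) = Beta(24.5, 27.5).
Posterior mean = α/(α+β) = 24.5/52 = 0.471.

Posterior mean ≈ 0.471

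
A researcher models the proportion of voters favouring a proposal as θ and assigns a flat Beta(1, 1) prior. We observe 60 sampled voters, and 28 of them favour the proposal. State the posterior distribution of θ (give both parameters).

Posterior: Beta(29, 33)

Observing 28 successes and 32 failures updates Beta(1, 1) by adding the success and failure counts to the two shape parameters: α = 1+28 = 29, β = 1+32 = 33.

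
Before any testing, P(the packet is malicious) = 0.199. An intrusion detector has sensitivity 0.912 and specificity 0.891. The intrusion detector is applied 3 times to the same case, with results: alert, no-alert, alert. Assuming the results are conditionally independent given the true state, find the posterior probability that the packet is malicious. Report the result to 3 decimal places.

Let H be the event that the packet is malicious; start with P(H) = 0.199. P('alert'|H) = 0.912, P('alert'|¬H) = 0.109.
Update on result 1 ('alert'): P(H) ← 0.912·0.1990 / (0.912·0.1990 + 0.109·0.8010) = 0.18149/0.26880 = 0.6752.
Update on result 2 ('no-alert'): P(H) ← 0.088·0.6752 / (0.088·0.6752 + 0.891·0.3248) = 0.059416/0.34883 = 0.1703.
Update on result 3 ('alert'): P(H) ← 0.912·0.1703 / (0.912·0.1703 + 0.109·0.8297) = 0.15534/0.24578 = 0.6320.

Posterior P(H) ≈ 0.632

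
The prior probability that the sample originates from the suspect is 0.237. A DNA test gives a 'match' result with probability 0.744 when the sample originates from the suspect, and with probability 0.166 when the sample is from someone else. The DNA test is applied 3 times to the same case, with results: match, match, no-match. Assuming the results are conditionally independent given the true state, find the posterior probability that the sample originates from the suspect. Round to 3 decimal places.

Posterior P(H) ≈ 0.657

Let H be the event that the sample originates from the suspect; start with P(H) = 0.237. P('match'|H) = 0.744, P('match'|¬H) = 0.166.
Update on result 1 ('match'): P(H) ← 0.744·0.2370 / (0.744·0.2370 + 0.166·0.7630) = 0.17633/0.30299 = 0.5820.
Update on result 2 ('match'): P(H) ← 0.744·0.5820 / (0.744·0.5820 + 0.166·0.4180) = 0.43298/0.50238 = 0.8619.
Update on result 3 ('no-match'): P(H) ← 0.256·0.8619 / (0.256·0.8619 + 0.834·0.1381) = 0.22064/0.33584 = 0.6570.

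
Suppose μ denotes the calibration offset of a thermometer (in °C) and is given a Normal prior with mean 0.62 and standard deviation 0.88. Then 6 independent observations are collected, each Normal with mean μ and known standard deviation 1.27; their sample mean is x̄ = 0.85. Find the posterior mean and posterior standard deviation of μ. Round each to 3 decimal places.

With known σ, the Normal prior is conjugate. Weight on the data is w = (n/σ²)/(n/σ² + 1/τ₀²) = 3.72001/(3.72001+1.29132) = 0.74232.
Posterior mean = w·x̄ + (1−w)·μ₀ = 0.74232·0.85 + 0.25768·0.62 = 0.791. Posterior variance = 1/(3.72001+1.29132) = 0.199548, so SD = 0.447.

Posterior mean ≈ 0.791; posterior SD ≈ 0.447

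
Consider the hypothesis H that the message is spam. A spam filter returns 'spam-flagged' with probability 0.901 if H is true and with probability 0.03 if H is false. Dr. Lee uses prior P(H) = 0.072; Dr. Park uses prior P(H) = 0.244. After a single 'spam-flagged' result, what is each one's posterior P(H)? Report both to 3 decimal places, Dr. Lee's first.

Dr. Lee: 0.700; Dr. Park: 0.906

The likelihood ratio for a 'spam-flagged' result is 0.901/0.03 = 30.033.
Dr. Lee: prior odds 0.072/0.928 = 0.077586; posterior odds 2.3302; posterior probability 0.700.
Dr. Park: prior odds 0.244/0.756 = 0.32275; posterior odds 9.6933; posterior probability 0.906.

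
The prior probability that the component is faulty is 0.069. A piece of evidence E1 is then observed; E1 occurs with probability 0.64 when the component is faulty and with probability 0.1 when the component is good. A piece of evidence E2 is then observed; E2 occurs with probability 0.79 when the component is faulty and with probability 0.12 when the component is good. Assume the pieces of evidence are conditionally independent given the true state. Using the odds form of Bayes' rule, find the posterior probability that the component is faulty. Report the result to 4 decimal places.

Prior odds = 0.069/(1−0.069) = 0.074114.
Likelihood ratio for E1 = 0.64/0.1 = 6.4000.
Likelihood ratio for E2 = 0.79/0.12 = 6.5833.
Posterior odds = prior odds × LR₁ × LR₂ = 3.1227.
Posterior probability = odds/(1+odds) = 3.1227/4.1227 = 0.7574.

Posterior probability ≈ 0.7574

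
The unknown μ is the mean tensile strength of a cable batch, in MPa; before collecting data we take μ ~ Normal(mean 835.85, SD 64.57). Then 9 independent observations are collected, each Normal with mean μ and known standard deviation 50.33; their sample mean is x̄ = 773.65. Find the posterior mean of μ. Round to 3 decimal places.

With known σ, the Normal prior is conjugate. Weight on the data is w = (n/σ²)/(n/σ² + 1/τ₀²) = 0.00355295/(0.00355295+0.00023985) = 0.93676.
Posterior mean = w·x̄ + (1−w)·μ₀ = 0.93676·773.65 + 0.063238·835.85 = 777.583.

Posterior mean ≈ 777.583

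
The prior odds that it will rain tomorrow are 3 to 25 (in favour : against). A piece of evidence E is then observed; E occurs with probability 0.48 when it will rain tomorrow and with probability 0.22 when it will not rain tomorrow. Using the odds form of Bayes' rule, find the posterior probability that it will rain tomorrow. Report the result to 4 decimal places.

Posterior probability ≈ 0.2075

Prior odds = 3/25 = 0.12000.
Likelihood ratio for E = 0.48/0.22 = 2.1818.
Posterior odds = prior odds × LR = 0.26182.
Posterior probability = odds/(1+odds) = 0.26182/1.2618 = 0.2075.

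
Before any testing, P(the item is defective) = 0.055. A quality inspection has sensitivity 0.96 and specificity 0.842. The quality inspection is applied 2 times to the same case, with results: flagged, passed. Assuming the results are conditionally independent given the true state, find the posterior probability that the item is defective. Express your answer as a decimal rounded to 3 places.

With H the event that the item is defective, the joint likelihood of the observed sequence is P(data|H) = 0.96·0.04 = 0.038400 and P(data|¬H) = 0.158·0.842 = 0.13304.
Bayes: P(H|data) = 0.055·0.038400 / (0.055·0.038400 + 0.945·0.13304) = 0.0021120/0.12783 = 0.0165.

Posterior P(H) ≈ 0.017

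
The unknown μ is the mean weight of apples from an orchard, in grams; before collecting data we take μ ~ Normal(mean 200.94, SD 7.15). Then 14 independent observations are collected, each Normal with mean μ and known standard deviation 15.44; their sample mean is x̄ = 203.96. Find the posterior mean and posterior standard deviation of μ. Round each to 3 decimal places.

Prior precision 1/τ₀² = 1/7.15² = 0.0195609; data precision n/σ² = 14/15.44² = 0.0587264.
Posterior precision = 0.0195609 + 0.0587264 = 0.0782873, giving posterior SD = 1/√0.0782873 = 3.574.
Posterior mean = (0.0195609·200.94 + 0.0587264·203.96) / 0.0782873 = 203.205.

Posterior mean ≈ 203.205; posterior SD ≈ 3.574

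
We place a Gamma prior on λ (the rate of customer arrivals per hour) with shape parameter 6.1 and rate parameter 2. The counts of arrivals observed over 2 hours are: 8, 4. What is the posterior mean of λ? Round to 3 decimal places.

Posterior mean ≈ 4.525

The Poisson likelihood adds the total count to the shape and the number of exposure periods to the rate. Here ∑xᵢ = 12 and n = 2, so shape 6.1→18.1 and rate 2→4.
Posterior mean = shape/rate = 18.1/4 = 4.525.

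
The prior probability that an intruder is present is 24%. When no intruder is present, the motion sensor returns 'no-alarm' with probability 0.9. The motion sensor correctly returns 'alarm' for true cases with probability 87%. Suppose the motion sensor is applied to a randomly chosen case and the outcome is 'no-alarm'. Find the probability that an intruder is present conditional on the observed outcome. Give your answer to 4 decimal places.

P(H | E) ≈ 0.0436

Write H for 'an intruder is present'. Prior odds H:¬H = 0.24/0.76 = 0.31579. For the 'no-alarm' outcome, the likelihood ratio is 0.13/0.9 = 0.14444.
Posterior odds = 0.31579 × 0.14444 = 0.045614, so P(H|E) = 0.045614/(1+0.045614) = 0.0436.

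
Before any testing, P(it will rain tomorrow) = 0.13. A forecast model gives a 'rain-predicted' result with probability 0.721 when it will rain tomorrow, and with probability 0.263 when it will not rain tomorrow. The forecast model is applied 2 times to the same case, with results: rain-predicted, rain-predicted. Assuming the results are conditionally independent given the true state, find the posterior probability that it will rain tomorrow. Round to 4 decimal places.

With H the event that it will rain tomorrow, the joint likelihood of the observed sequence is P(data|H) = 0.721·0.721 = 0.51984 and P(data|¬H) = 0.263·0.263 = 0.069169.
Bayes: P(H|data) = 0.13·0.51984 / (0.13·0.51984 + 0.87·0.069169) = 0.067579/0.12776 = 0.5290.

Posterior P(H) ≈ 0.5290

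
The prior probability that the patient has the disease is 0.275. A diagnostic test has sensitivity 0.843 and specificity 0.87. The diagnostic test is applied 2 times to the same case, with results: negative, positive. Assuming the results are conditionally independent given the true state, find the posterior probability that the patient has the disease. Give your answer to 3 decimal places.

Let H be the event that the patient has the disease; start with P(H) = 0.275. P('positive'|H) = 0.843, P('positive'|¬H) = 0.13.
Update on result 1 ('negative'): P(H) ← 0.157·0.2750 / (0.157·0.2750 + 0.87·0.7250) = 0.043175/0.67392 = 0.0641.
Update on result 2 ('positive'): P(H) ← 0.843·0.0641 / (0.843·0.0641 + 0.13·0.9359) = 0.054007/0.17568 = 0.3074.

Posterior P(H) ≈ 0.307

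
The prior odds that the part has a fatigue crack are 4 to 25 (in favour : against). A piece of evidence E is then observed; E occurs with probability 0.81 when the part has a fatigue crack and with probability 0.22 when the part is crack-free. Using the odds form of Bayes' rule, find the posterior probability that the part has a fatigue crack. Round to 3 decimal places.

Posterior probability ≈ 0.371

Prior odds = 4/25 = 0.16000. In log-odds, ln(0.16000) = -1.8326.
Add log likelihood ratio: ln(3.6818) = 1.3034.
Posterior log-odds = -0.52917, so posterior odds = exp(-0.52917) = 0.58909. Converting, P(H|E) = 0.58909/1.5891 = 0.371.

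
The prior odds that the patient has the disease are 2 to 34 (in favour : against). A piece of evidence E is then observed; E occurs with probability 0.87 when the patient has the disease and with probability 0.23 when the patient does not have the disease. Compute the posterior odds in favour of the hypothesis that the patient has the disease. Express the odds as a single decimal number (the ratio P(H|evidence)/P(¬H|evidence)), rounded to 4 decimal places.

Posterior odds ≈ 0.2225

Prior odds = 2/34 = 0.058824.
Likelihood ratio for E = 0.87/0.23 = 3.7826.
Posterior odds = prior odds × LR = 0.22251.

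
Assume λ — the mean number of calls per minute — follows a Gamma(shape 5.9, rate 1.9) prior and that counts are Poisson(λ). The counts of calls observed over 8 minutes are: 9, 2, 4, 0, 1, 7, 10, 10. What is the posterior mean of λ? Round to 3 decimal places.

The Poisson likelihood adds the total count to the shape and the number of exposure periods to the rate. Here ∑xᵢ = 43 and n = 8, so shape 5.9→48.9 and rate 1.9→9.9.
Posterior mean = shape/rate = 48.9/9.9 = 4.939.

Posterior mean ≈ 4.939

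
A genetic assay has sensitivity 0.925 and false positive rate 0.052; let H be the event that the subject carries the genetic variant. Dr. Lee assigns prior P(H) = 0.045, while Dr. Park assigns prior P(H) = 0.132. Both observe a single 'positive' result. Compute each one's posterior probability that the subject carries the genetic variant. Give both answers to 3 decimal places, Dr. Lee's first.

Dr. Lee: 0.456; Dr. Park: 0.730

The likelihood ratio for a 'positive' result is 0.925/0.052 = 17.788.
Dr. Lee: prior odds 0.045/0.955 = 0.047120; posterior odds 0.83820; posterior probability 0.456.
Dr. Park: prior odds 0.132/0.868 = 0.15207; posterior odds 2.7052; posterior probability 0.730.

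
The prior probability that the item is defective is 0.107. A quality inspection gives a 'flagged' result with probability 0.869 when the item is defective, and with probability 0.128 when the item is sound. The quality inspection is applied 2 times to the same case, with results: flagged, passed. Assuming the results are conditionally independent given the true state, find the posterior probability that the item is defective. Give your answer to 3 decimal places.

With H the event that the item is defective, the joint likelihood of the observed sequence is P(data|H) = 0.869·0.131 = 0.11384 and P(data|¬H) = 0.128·0.872 = 0.11162.
Bayes: P(H|data) = 0.107·0.11384 / (0.107·0.11384 + 0.893·0.11162) = 0.012181/0.11185 = 0.1089.

Posterior P(H) ≈ 0.109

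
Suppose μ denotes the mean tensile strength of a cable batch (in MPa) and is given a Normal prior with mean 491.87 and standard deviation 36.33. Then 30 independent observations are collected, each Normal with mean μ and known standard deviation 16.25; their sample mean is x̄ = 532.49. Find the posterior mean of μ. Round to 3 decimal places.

With known σ, the Normal prior is conjugate. Weight on the data is w = (n/σ²)/(n/σ² + 1/τ₀²) = 0.113609/(0.113609+0.00075765) = 0.99338.
Posterior mean = w·x̄ + (1−w)·μ₀ = 0.99338·532.49 + 0.0066247·491.87 = 532.221.

Posterior mean ≈ 532.221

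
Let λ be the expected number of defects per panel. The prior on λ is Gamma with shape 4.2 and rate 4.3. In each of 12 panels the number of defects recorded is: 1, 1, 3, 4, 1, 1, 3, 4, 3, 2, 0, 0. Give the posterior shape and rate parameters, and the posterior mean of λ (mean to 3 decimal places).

Posterior: Gamma(shape=27.2, rate=16.3); mean ≈ 1.669

The Poisson likelihood adds the total count to the shape and the number of exposure periods to the rate. Here ∑xᵢ = 23 and n = 12, so shape 4.2→27.2 and rate 4.3→16.3.
Posterior mean = shape/rate = 27.2/16.3 = 1.669.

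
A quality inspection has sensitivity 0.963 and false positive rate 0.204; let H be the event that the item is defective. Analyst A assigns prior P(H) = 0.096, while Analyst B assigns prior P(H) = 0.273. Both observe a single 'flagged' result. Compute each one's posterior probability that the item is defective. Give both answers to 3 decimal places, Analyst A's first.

The likelihood ratio for a 'flagged' result is 0.963/0.204 = 4.7206.
Analyst A: prior odds 0.096/0.904 = 0.10619; posterior odds 0.50130; posterior probability 0.334.
Analyst B: prior odds 0.273/0.727 = 0.37552; posterior odds 1.7727; posterior probability 0.639.

Analyst A: 0.334; Analyst B: 0.639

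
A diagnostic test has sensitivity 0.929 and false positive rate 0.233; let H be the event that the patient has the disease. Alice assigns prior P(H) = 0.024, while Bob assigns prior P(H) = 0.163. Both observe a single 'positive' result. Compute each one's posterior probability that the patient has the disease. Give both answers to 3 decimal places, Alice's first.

Alice: 0.089; Bob: 0.437

The likelihood ratio for a 'positive' result is 0.929/0.233 = 3.9871.
Alice: prior odds 0.024/0.976 = 0.024590; posterior odds 0.098044; posterior probability 0.089.
Bob: prior odds 0.163/0.837 = 0.19474; posterior odds 0.77647; posterior probability 0.437.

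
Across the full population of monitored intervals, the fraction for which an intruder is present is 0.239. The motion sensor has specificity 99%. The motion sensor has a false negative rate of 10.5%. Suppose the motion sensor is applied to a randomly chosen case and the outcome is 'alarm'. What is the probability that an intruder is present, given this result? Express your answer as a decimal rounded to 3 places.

Write H for 'an intruder is present'. Prior odds H:¬H = 0.239/0.761 = 0.31406. For the 'alarm' outcome, the likelihood ratio is 0.895/0.01 = 89.500.
Posterior odds = 0.31406 × 89.500 = 28.108, so P(H|E) = 28.108/(1+28.108) = 0.966.

P(H | E) ≈ 0.966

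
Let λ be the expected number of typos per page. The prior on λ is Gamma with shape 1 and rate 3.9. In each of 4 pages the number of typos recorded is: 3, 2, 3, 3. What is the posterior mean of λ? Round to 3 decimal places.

Total count ∑xᵢ = 11 over n = 4 pages.
Gamma is conjugate to the Poisson likelihood: posterior is Gamma(shape = 1+11 = 12, rate = 3.9+4 = 7.9).
E[λ | data] = 12/7.9 = 1.519.

Posterior mean ≈ 1.519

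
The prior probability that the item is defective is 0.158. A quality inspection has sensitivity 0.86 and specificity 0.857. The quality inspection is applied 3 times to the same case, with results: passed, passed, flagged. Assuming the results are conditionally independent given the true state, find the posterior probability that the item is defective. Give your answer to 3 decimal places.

With H the event that the item is defective, the joint likelihood of the observed sequence is P(data|H) = 0.14·0.14·0.86 = 0.016856 and P(data|¬H) = 0.857·0.857·0.143 = 0.10503.
Bayes: P(H|data) = 0.158·0.016856 / (0.158·0.016856 + 0.842·0.10503) = 0.0026632/0.091095 = 0.0292.

Posterior P(H) ≈ 0.029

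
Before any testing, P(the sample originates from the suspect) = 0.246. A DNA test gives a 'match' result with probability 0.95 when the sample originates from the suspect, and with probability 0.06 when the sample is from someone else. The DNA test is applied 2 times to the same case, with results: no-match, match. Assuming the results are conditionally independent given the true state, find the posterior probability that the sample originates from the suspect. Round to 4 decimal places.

Posterior P(H) ≈ 0.2155

With H the event that the sample originates from the suspect, the joint likelihood of the observed sequence is P(data|H) = 0.05·0.95 = 0.047500 and P(data|¬H) = 0.94·0.06 = 0.056400.
Bayes: P(H|data) = 0.246·0.047500 / (0.246·0.047500 + 0.754·0.056400) = 0.011685/0.054211 = 0.2155.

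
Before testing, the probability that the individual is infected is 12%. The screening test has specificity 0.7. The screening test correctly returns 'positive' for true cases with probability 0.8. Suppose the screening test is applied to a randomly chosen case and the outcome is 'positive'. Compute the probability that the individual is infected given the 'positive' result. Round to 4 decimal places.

Write H for 'the individual is infected'. Prior odds H:¬H = 0.12/0.88 = 0.13636. For the 'positive' outcome, the likelihood ratio is 0.8/0.3 = 2.6667.
Posterior odds = 0.13636 × 2.6667 = 0.36364, so P(H|E) = 0.36364/(1+0.36364) = 0.2667.

P(H | E) ≈ 0.2667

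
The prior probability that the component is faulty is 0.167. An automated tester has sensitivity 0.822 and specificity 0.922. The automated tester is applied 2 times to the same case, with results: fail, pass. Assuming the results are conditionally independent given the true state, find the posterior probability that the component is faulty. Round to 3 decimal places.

Posterior P(H) ≈ 0.290

Let H be the event that the component is faulty; start with P(H) = 0.167. P('fail'|H) = 0.822, P('fail'|¬H) = 0.078.
Update on result 1 ('fail'): P(H) ← 0.822·0.1670 / (0.822·0.1670 + 0.078·0.8330) = 0.13727/0.20225 = 0.6787.
Update on result 2 ('pass'): P(H) ← 0.178·0.6787 / (0.178·0.6787 + 0.922·0.3213) = 0.12082/0.41702 = 0.2897.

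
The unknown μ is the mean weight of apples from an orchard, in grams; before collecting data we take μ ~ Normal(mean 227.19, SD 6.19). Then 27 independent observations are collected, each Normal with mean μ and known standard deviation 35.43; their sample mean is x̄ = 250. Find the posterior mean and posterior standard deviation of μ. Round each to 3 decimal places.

Posterior mean ≈ 237.496; posterior SD ≈ 4.583

With known σ, the Normal prior is conjugate. Weight on the data is w = (n/σ²)/(n/σ² + 1/τ₀²) = 0.0215091/(0.0215091+0.0260987) = 0.45180.
Posterior mean = w·x̄ + (1−w)·μ₀ = 0.45180·250 + 0.54820·227.19 = 237.496. Posterior variance = 1/(0.0215091+0.0260987) = 21.0050, so SD = 4.583.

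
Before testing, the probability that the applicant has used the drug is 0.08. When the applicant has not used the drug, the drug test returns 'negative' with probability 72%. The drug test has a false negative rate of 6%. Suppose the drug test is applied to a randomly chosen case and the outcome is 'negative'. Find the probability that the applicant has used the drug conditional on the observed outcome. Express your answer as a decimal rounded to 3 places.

P(H | E) ≈ 0.007

Let H be the event that the applicant has used the drug. P(H) = 0.08, so P(¬H) = 0.92. With E the 'negative' result, P(E|H) = 0.06 and P(E|¬H) = 0.72.
P(E) = 0.06·0.08 + 0.72·0.92 = 0.0048000 + 0.66240 = 0.66720.
By Bayes' theorem, P(H|E) = 0.0048000 / 0.66720 = 0.007.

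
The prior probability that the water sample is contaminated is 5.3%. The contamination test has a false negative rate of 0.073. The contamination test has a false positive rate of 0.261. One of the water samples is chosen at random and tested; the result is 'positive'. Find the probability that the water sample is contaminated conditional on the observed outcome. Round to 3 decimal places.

P(H | E) ≈ 0.166

Write H for 'the water sample is contaminated'. Prior odds H:¬H = 0.053/0.947 = 0.055966. For the 'positive' outcome, the likelihood ratio is 0.927/0.261 = 3.5517.
Posterior odds = 0.055966 × 3.5517 = 0.19878, so P(H|E) = 0.19878/(1+0.19878) = 0.166.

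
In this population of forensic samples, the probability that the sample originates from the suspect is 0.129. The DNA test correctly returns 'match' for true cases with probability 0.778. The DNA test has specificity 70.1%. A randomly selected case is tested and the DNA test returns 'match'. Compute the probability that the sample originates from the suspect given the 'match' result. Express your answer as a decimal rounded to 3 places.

Write H for 'the sample originates from the suspect'. Prior odds H:¬H = 0.129/0.871 = 0.14811. For the 'match' outcome, the likelihood ratio is 0.778/0.299 = 2.6020.
Posterior odds = 0.14811 × 2.6020 = 0.38537, so P(H|E) = 0.38537/(1+0.38537) = 0.278.

P(H | E) ≈ 0.278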